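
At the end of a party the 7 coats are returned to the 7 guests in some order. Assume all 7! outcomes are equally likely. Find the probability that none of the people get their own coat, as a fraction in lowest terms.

Favorable outcomes: !7 = 1854.
Total outcomes: 7! = 5040.
Probability = 1854/5040 = 103/280.

103/280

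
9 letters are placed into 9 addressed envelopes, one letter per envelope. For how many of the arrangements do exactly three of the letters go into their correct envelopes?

Choose which 3 of the 9 are fixed: C(9,3) = 84.
The other 6 form a derangement: !6 = 265.
Total: 84 × 265 = 22260.

22260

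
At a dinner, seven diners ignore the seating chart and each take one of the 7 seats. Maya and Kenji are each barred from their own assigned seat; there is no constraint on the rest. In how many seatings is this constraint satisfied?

3720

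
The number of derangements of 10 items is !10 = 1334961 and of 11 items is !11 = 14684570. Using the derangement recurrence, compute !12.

176214841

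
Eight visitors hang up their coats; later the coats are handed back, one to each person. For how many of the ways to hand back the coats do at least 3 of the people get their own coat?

3235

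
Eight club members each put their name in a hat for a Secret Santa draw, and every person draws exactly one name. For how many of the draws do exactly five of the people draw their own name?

112

Choose which 5 of the 8 are fixed: C(8,5) = 56.
The other 3 form a derangement: !3 = 2.
Total: 56 × 2 = 112.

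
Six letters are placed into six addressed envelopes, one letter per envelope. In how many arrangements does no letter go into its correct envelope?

265

!6 is the nearest integer to 6!/e.
6! = 720, and 720/e ≈ 264.87, so !6 = 265.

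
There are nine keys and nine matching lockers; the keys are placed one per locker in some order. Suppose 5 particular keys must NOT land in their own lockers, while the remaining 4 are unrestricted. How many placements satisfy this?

Let A_j be the event that the j-th constrained one is fixed. By inclusion-exclusion over the 5 events:
Σ_{j=0}^{5} (-1)^j C(5,j)(9-j)!
= C(5,0)·9! - C(5,1)·8! + C(5,2)·7! - C(5,3)·6! + C(5,4)·5! - C(5,5)·4!
= 362880 - 201600 + 50400 - 7200 + 600 - 24
= 205056

205056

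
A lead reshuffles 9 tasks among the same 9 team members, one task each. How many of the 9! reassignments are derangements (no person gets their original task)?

133496

Use !n = (n-1)(!(n-1) + !(n-2)).
!9 = 8·(14833 + 1854) = 8·16687 = 133496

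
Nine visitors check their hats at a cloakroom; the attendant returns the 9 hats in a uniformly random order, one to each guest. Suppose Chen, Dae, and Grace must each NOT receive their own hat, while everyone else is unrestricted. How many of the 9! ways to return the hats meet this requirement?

256320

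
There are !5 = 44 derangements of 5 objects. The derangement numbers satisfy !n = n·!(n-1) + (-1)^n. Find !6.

265

!6 = 6·44 + 1 = 265.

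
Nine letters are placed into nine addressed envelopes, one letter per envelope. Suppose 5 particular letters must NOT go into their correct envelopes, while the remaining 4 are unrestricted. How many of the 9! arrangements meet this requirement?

205056

Inclusion-exclusion on the 5 forbidden self-matches:
Σ_{j=0}^{5} (-1)^j C(5,j)(9-j)!
= C(5,0)·9! - C(5,1)·8! + C(5,2)·7! - C(5,3)·6! + C(5,4)·5! - C(5,5)·4!
= 362880 - 201600 + 50400 - 7200 + 600 - 24
= 205056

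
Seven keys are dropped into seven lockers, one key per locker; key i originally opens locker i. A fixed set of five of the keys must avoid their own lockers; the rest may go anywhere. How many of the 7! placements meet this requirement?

2428

Let A_j be the event that the j-th constrained one is fixed. By inclusion-exclusion over the 5 events:
Σ_{j=0}^{5} (-1)^j C(5,j)(7-j)!
= C(5,0)·7! - C(5,1)·6! + C(5,2)·5! - C(5,3)·4! + C(5,4)·3! - C(5,5)·2!
= 5040 - 3600 + 1200 - 240 + 30 - 2
= 2428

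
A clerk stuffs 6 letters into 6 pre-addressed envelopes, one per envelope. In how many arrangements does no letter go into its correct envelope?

265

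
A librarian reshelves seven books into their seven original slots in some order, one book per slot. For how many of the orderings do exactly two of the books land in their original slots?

924

Pick the 2 fixed positions: C(7,2) = 21 ways.
The other 5 form a derangement: !5 = 44.
Total: 21 × 44 = 924.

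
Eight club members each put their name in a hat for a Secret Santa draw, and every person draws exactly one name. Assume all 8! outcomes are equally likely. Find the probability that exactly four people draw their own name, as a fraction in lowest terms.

1/64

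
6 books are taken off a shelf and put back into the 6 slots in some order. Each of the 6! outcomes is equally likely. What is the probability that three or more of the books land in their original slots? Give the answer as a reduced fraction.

Favorable outcomes: Σ_{i≥3} C(6,i)·!(6-i) = 20·2 + 15·1 + 6·0 + 1·1 = 56.
Total outcomes: 6! = 720.
Probability = 56/720 = 7/90.

7/90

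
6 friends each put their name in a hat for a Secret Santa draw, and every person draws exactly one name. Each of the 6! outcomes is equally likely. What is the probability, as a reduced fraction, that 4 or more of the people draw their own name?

Favorable outcomes: Σ_{i≥4} C(6,i)·!(6-i) = 15·1 + 6·0 + 1·1 = 16.
Total outcomes: 6! = 720.
Probability = 16/720 = 1/45.

1/45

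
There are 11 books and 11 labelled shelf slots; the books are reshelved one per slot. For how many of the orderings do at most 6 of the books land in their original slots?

39913444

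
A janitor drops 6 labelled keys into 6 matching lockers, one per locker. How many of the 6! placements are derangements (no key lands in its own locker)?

265

The number of derangements of 6 is !6 = Σ_{k=0}^{6} (-1)^k·6!/k!
= 6! - 6!/1! + 6!/2! - 6!/3! + 6!/4! - 6!/5! + 6!/6!
= 720 - 720 + 360 - 120 + 30 - 6 + 1
= 265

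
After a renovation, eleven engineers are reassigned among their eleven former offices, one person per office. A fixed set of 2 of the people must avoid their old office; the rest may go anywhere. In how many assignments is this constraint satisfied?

Let A_j be the event that the j-th constrained one is fixed. By inclusion-exclusion over the 2 events:
Σ_{j=0}^{2} (-1)^j C(2,j)(11-j)!
= C(2,0)·11! - C(2,1)·10! + C(2,2)·9!
= 39916800 - 7257600 + 362880
= 33022080

33022080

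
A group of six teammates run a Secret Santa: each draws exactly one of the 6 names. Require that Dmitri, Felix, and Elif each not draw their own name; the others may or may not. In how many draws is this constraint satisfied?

Let A_j be the event that the j-th constrained one is fixed. By inclusion-exclusion over the 3 events:
Σ_{j=0}^{3} (-1)^j C(3,j)(6-j)!
= C(3,0)·6! - C(3,1)·5! + C(3,2)·4! - C(3,3)·3!
= 720 - 360 + 72 - 6
= 426

426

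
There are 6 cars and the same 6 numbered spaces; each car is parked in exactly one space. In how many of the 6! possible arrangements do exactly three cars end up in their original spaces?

40

Choose which 3 of the 6 are fixed: C(6,3) = 20.
The remaining 3 must be deranged: !3 = 2.
Total: 20 × 2 = 40.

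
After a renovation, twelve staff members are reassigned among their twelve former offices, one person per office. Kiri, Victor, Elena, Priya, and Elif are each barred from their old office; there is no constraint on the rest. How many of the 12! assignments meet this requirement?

312273360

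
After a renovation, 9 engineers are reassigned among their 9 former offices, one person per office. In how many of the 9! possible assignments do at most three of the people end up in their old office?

Sum C(9,i)·!(9-i) for i = 0..3:
  i=0: C(9,0)·!9 = 1·133496 = 133496
  i=1: C(9,1)·!8 = 9·14833 = 133497
  i=2: C(9,2)·!7 = 36·1854 = 66744
  i=3: C(9,3)·!6 = 84·265 = 22260
Total = 355997.

355997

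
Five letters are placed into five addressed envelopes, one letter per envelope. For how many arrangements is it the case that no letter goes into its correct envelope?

The subfactorial !5 = [5!/e] (nearest integer).
5! = 120, and 120/e ≈ 44.15, so !5 = 44.

44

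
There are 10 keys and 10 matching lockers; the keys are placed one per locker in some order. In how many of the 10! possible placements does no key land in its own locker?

1334961

Use !n = n·!(n-1) + (-1)^n.
!10 = 10·133496 + 1 = 1334961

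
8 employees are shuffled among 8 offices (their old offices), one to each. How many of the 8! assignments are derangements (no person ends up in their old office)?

14833

Use !n = n·!(n-1) + (-1)^n.
!8 = 8·1854 + 1 = 14833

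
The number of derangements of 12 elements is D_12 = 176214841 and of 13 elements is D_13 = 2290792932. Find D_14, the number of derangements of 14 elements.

32071101049

D_14 = (14-1)·(D_13 + D_12) = 13·(2290792932 + 176214841) = 13·2467007773 = 32071101049.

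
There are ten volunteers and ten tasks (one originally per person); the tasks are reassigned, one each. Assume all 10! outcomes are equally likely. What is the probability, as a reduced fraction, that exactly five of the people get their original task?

11/3600

Favorable outcomes: C(10,5)·!5 = 252·44 = 11088.
Total outcomes: 10! = 3628800.
Probability = 11088/3628800 = 11/3600.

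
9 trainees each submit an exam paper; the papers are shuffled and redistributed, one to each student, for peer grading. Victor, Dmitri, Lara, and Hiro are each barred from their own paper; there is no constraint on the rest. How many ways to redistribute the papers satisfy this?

229080

Let A_j be the event that the j-th constrained one is fixed. By inclusion-exclusion over the 4 events:
Σ_{j=0}^{4} (-1)^j C(4,j)(9-j)!
= C(4,0)·9! - C(4,1)·8! + C(4,2)·7! - C(4,3)·6! + C(4,4)·5!
= 362880 - 161280 + 30240 - 2880 + 120
= 229080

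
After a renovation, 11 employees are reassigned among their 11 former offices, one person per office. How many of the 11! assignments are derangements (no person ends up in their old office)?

The subfactorial !11 = [11!/e] (nearest integer).
11! = 39916800, and 39916800/e ≈ 14684570.08, so !11 = 14684570.

14684570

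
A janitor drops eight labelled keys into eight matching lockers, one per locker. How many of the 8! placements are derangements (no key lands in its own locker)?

By inclusion-exclusion, !8 = Σ (-1)^k · 8!/k! for k=0..8
= 8! - 8!/1! + 8!/2! - 8!/3! + 8!/4! - 8!/5! + 8!/6! - 8!/7! + 8!/8!
= 40320 - 40320 + 20160 - 6720 + 1680 - 336 + 56 - 8 + 1
= 14833

14833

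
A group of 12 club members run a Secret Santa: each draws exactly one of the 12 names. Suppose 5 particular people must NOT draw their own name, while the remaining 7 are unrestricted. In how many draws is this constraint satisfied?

312273360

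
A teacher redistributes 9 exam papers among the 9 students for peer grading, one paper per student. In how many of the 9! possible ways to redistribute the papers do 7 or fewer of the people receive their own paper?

362879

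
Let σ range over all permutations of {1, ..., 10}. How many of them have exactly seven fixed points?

Choose which 7 of the 10 are fixed: C(10,7) = 120.
The remaining 3 must be deranged: !3 = 2.
Total: 120 × 2 = 240.

240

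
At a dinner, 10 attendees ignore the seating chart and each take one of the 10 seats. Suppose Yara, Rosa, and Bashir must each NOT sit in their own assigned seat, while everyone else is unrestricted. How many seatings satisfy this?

2656080

Inclusion-exclusion on the 3 forbidden self-matches:
Σ_{j=0}^{3} (-1)^j C(3,j)(10-j)!
= C(3,0)·10! - C(3,1)·9! + C(3,2)·8! - C(3,3)·7!
= 3628800 - 1088640 + 120960 - 5040
= 2656080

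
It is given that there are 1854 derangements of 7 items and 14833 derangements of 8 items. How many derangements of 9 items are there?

133496

D_9 = (9-1)·(D_8 + D_7) = 8·(14833 + 1854) = 8·16687 = 133496.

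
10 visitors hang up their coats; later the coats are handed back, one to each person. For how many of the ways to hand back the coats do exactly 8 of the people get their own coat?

45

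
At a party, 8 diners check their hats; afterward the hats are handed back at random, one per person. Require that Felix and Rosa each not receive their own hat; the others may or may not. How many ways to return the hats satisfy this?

30960

Let A_j be the event that the j-th constrained one is fixed. By inclusion-exclusion over the 2 events:
Σ_{j=0}^{2} (-1)^j C(2,j)(8-j)!
= C(2,0)·8! - C(2,1)·7! + C(2,2)·6!
= 40320 - 10080 + 720
= 30960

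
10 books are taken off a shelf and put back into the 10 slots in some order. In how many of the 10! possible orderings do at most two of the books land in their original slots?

3337406

# with exactly i fixed is C(10,i)·!(10-i); sum over i=0..2:
  i=0: C(10,0)·!10 = 1·1334961 = 1334961
  i=1: C(10,1)·!9 = 10·133496 = 1334960
  i=2: C(10,2)·!8 = 45·14833 = 667485
Total = 3337406.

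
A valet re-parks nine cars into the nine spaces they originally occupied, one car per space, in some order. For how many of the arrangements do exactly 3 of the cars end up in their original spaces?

Choose which 3 of the 9 are fixed: C(9,3) = 84.
The remaining 6 must be deranged: !6 = 265.
Total: 84 × 265 = 22260.

22260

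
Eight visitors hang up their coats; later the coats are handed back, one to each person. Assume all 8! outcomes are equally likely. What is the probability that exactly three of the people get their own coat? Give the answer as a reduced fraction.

11/180

Favorable outcomes: C(8,3)·!5 = 56·44 = 2464.
Total outcomes: 8! = 40320.
Probability = 2464/40320 = 11/180.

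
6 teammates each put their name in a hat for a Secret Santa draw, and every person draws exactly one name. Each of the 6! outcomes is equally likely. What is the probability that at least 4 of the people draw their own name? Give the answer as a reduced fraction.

Favorable outcomes: Σ_{i≥4} C(6,i)·!(6-i) = 15·1 + 6·0 + 1·1 = 16.
Total outcomes: 6! = 720.
Probability = 16/720 = 1/45.

1/45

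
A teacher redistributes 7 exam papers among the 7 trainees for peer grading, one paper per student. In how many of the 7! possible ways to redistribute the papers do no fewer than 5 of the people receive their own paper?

# with exactly i fixed is C(7,i)·!(7-i); sum over i=5..7:
  i=5: C(7,5)·!2 = 21·1 = 21
  i=6: C(7,6)·!1 = 7·0 = 0
  i=7: C(7,7)·!0 = 1·1 = 1
Total = 22.

22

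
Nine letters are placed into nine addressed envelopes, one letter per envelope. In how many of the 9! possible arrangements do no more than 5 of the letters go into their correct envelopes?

Sum C(9,i)·!(9-i) for i = 0..5:
  i=0: C(9,0)·!9 = 1·133496 = 133496
  i=1: C(9,1)·!8 = 9·14833 = 133497
  i=2: C(9,2)·!7 = 36·1854 = 66744
  i=3: C(9,3)·!6 = 84·265 = 22260
  i=4: C(9,4)·!5 = 126·44 = 5544
  i=5: C(9,5)·!4 = 126·9 = 1134
Total = 362675.

362675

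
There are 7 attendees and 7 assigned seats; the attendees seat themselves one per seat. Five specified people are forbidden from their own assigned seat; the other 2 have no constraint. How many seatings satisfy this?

2428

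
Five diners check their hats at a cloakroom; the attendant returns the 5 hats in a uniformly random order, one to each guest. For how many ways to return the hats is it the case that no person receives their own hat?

44

The number of derangements of 5 is !5 = Σ_{k=0}^{5} (-1)^k·5!/k!
= 5! - 5!/1! + 5!/2! - 5!/3! + 5!/4! - 5!/5!
= 120 - 120 + 60 - 20 + 5 - 1
= 44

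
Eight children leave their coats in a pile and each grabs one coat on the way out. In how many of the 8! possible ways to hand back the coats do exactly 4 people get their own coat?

Choose which 4 of the 8 are fixed: C(8,4) = 70.
The other 4 form a derangement: !4 = 9.
Total: 70 × 9 = 630.

630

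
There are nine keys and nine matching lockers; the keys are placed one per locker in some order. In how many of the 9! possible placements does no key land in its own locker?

!9 = 9! · Σ_{k=0}^{9} (-1)^k/k!
= 9! - 9!/1! + 9!/2! - 9!/3! + 9!/4! - 9!/5! + 9!/6! - 9!/7! + 9!/8! - 9!/9!
= 362880 - 362880 + 181440 - 60480 + 15120 - 3024 + 504 - 72 + 9 - 1
= 133496

133496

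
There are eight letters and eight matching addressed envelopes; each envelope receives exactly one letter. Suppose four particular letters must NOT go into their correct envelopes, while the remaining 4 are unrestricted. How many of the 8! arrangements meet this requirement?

Let A_j be the event that the j-th constrained one is fixed. By inclusion-exclusion over the 4 events:
Σ_{j=0}^{4} (-1)^j C(4,j)(8-j)!
= C(4,0)·8! - C(4,1)·7! + C(4,2)·6! - C(4,3)·5! + C(4,4)·4!
= 40320 - 20160 + 4320 - 480 + 24
= 24024

24024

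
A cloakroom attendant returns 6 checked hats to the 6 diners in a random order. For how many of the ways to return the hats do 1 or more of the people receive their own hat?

Sum C(6,i)·!(6-i) for i = 1..6:
  i=1: C(6,1)·!5 = 6·44 = 264
  i=2: C(6,2)·!4 = 15·9 = 135
  i=3: C(6,3)·!3 = 20·2 = 40
  i=4: C(6,4)·!2 = 15·1 = 15
  i=5: C(6,5)·!1 = 6·0 = 0
  i=6: C(6,6)·!0 = 1·1 = 1
Total = 455.

455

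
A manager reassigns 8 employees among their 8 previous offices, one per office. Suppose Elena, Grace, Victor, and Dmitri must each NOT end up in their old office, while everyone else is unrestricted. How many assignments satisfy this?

24024

Let A_j be the event that the j-th constrained one is fixed. By inclusion-exclusion over the 4 events:
Σ_{j=0}^{4} (-1)^j C(4,j)(8-j)!
= C(4,0)·8! - C(4,1)·7! + C(4,2)·6! - C(4,3)·5! + C(4,4)·4!
= 40320 - 20160 + 4320 - 480 + 24
= 24024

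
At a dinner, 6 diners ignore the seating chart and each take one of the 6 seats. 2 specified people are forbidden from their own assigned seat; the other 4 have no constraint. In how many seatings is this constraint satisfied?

Let A_j be the event that the j-th constrained one is fixed. By inclusion-exclusion over the 2 events:
Σ_{j=0}^{2} (-1)^j C(2,j)(6-j)!
= C(2,0)·6! - C(2,1)·5! + C(2,2)·4!
= 720 - 240 + 24
= 504

504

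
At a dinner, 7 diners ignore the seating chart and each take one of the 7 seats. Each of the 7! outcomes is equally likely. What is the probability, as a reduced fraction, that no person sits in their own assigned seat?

103/280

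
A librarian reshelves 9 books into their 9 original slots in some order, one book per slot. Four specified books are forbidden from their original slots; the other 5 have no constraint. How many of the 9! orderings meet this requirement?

229080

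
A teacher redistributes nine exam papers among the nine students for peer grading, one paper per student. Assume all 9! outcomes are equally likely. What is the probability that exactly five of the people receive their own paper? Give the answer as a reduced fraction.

1/320

Favorable outcomes: C(9,5)·!4 = 126·9 = 1134.
Total outcomes: 9! = 362880.
Probability = 1134/362880 = 1/320.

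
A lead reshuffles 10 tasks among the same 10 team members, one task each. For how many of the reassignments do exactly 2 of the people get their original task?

667485

Choose which 2 of the 10 are fixed: C(10,2) = 45.
The remaining 8 must be deranged: !8 = 14833.
Total: 45 × 14833 = 667485.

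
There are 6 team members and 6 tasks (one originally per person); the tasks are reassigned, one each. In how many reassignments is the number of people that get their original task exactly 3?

Choose which 3 of the 6 are fixed: C(6,3) = 20.
The other 3 form a derangement: !3 = 2.
Total: 20 × 2 = 40.

40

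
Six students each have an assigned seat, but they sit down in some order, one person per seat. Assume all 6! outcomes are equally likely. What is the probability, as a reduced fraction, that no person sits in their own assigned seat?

Favorable outcomes: !6 = 265.
Total outcomes: 6! = 720.
Probability = 265/720 = 53/144.

53/144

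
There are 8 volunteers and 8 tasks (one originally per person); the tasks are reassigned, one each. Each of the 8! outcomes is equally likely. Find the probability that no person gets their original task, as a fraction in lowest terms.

2119/5760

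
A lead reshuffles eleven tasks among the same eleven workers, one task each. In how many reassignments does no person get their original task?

!11 is the nearest integer to 11!/e.
11! = 39916800, and 39916800/e ≈ 14684570.08, so !11 = 14684570.

14684570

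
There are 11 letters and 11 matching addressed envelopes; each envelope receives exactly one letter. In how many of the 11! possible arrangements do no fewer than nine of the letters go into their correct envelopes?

56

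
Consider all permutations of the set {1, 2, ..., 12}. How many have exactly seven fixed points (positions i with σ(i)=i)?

34848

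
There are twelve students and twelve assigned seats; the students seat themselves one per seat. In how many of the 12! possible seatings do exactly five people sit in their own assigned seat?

Pick the 5 fixed positions: C(12,5) = 792 ways.
The other 7 form a derangement: !7 = 1854.
Total: 792 × 1854 = 1468368.

1468368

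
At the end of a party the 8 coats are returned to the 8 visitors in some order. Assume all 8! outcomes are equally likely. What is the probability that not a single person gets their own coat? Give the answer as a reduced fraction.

2119/5760

Favorable outcomes: !8 = 14833.
Total outcomes: 8! = 40320.
Probability = 14833/40320 = 2119/5760.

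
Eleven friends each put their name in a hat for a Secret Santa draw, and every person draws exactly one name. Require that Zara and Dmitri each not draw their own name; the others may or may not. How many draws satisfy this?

33022080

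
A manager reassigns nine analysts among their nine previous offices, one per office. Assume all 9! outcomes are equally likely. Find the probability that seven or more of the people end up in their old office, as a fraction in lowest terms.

Favorable outcomes: Σ_{i≥7} C(9,i)·!(9-i) = 36·1 + 9·0 + 1·1 = 37.
Total outcomes: 9! = 362880.
Probability = 37/362880 = 37/362880.

37/362880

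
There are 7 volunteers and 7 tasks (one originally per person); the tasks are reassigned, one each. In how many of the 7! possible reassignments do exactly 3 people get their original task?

Choose which 3 of the 7 are fixed: C(7,3) = 35.
The remaining 4 must be deranged: !4 = 9.
Total: 35 × 9 = 315.

315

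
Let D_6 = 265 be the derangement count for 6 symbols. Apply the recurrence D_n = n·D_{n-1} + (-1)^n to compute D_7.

1854

D_7 = 7·265 - 1 = 1854.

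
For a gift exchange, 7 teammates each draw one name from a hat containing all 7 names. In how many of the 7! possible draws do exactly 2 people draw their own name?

924

Choose which 2 of the 7 are fixed: C(7,2) = 21.
The other 5 form a derangement: !5 = 44.
Total: 21 × 44 = 924.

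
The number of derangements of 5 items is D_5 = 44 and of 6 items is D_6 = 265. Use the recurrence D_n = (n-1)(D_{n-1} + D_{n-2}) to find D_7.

1854

D_7 = (7-1)·(D_6 + D_5) = 6·(265 + 44) = 6·309 = 1854.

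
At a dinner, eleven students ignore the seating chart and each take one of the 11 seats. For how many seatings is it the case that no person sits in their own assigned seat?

!11 = 11! · Σ_{k=0}^{11} (-1)^k/k!
= 11! - 11!/1! + 11!/2! - 11!/3! + 11!/4! - 11!/5! + 11!/6! - 11!/7! + 11!/8! - 11!/9! + 11!/10! - 11!/11!
= 39916800 - 39916800 + 19958400 - 6652800 + 1663200 - 332640 + 55440 - 7920 + 990 - 110 + 11 - 1
= 14684570

14684570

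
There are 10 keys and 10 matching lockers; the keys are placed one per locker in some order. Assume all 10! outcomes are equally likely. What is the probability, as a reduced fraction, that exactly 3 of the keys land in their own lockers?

Favorable outcomes: C(10,3)·!7 = 120·1854 = 222480.
Total outcomes: 10! = 3628800.
Probability = 222480/3628800 = 103/1680.

103/1680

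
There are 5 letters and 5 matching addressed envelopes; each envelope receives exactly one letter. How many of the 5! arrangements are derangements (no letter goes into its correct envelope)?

44

The number of derangements of 5 is !5 = Σ_{k=0}^{5} (-1)^k·5!/k!
= 5! - 5!/1! + 5!/2! - 5!/3! + 5!/4! - 5!/5!
= 120 - 120 + 60 - 20 + 5 - 1
= 44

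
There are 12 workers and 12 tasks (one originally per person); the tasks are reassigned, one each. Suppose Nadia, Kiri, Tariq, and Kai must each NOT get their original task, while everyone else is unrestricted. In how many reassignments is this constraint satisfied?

339696000

Inclusion-exclusion on the 4 forbidden self-matches:
Σ_{j=0}^{4} (-1)^j C(4,j)(12-j)!
= C(4,0)·12! - C(4,1)·11! + C(4,2)·10! - C(4,3)·9! + C(4,4)·8!
= 479001600 - 159667200 + 21772800 - 1451520 + 40320
= 339696000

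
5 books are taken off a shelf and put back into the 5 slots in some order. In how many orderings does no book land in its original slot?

44

!5 is the nearest integer to 5!/e.
5! = 120, and 120/e ≈ 44.15, so !5 = 44.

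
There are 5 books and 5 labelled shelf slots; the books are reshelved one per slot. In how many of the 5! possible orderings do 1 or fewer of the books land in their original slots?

89

Sum C(5,i)·!(5-i) for i = 0..1:
  i=0: C(5,0)·!5 = 1·44 = 44
  i=1: C(5,1)·!4 = 5·9 = 45
Total = 89.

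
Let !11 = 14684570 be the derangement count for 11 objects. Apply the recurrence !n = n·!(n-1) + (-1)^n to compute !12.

176214841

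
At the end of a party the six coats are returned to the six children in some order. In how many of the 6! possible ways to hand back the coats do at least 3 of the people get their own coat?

56

# with exactly i fixed is C(6,i)·!(6-i); sum over i=3..6:
  i=3: C(6,3)·!3 = 20·2 = 40
  i=4: C(6,4)·!2 = 15·1 = 15
  i=5: C(6,5)·!1 = 6·0 = 0
  i=6: C(6,6)·!0 = 1·1 = 1
Total = 56.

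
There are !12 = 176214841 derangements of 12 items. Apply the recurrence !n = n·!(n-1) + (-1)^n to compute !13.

!13 = 13·176214841 - 1 = 2290792932.

2290792932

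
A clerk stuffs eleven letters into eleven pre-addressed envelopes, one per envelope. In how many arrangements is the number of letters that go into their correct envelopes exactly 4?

611820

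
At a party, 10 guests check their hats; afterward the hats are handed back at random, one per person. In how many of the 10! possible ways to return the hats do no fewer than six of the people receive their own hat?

2176

Sum C(10,i)·!(10-i) for i = 6..10:
  i=6: C(10,6)·!4 = 210·9 = 1890
  i=7: C(10,7)·!3 = 120·2 = 240
  i=8: C(10,8)·!2 = 45·1 = 45
  i=9: C(10,9)·!1 = 10·0 = 0
  i=10: C(10,10)·!0 = 1·1 = 1
Total = 2176.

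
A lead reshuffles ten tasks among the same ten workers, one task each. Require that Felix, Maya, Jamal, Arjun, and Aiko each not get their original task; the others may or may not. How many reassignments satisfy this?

2170680

Inclusion-exclusion on the 5 forbidden self-matches:
Σ_{j=0}^{5} (-1)^j C(5,j)(10-j)!
= C(5,0)·10! - C(5,1)·9! + C(5,2)·8! - C(5,3)·7! + C(5,4)·6! - C(5,5)·5!
= 3628800 - 1814400 + 403200 - 50400 + 3600 - 120
= 2170680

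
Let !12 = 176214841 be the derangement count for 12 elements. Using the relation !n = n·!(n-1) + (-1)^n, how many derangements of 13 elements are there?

2290792932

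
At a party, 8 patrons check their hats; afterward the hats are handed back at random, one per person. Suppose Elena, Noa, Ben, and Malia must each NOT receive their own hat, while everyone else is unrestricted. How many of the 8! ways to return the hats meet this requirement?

Inclusion-exclusion on the 4 forbidden self-matches:
Σ_{j=0}^{4} (-1)^j C(4,j)(8-j)!
= C(4,0)·8! - C(4,1)·7! + C(4,2)·6! - C(4,3)·5! + C(4,4)·4!
= 40320 - 20160 + 4320 - 480 + 24
= 24024

24024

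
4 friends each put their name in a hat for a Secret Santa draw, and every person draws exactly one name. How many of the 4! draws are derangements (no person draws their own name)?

9

By inclusion-exclusion, !4 = Σ (-1)^k · 4!/k! for k=0..4
= 4! - 4!/1! + 4!/2! - 4!/3! + 4!/4!
= 24 - 24 + 12 - 4 + 1
= 9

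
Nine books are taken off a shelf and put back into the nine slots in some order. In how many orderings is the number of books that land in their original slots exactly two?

66744

Pick the 2 fixed positions: C(9,2) = 36 ways.
The remaining 7 must be deranged: !7 = 1854.
Total: 36 × 1854 = 66744.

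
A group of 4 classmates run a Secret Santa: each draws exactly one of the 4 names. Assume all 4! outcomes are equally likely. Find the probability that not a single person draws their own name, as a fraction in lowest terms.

3/8

Favorable outcomes: !4 = 9.
Total outcomes: 4! = 24.
Probability = 9/24 = 3/8.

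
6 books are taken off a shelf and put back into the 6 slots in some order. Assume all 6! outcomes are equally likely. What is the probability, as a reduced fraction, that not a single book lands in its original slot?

Favorable outcomes: !6 = 265.
Total outcomes: 6! = 720.
Probability = 265/720 = 53/144.

53/144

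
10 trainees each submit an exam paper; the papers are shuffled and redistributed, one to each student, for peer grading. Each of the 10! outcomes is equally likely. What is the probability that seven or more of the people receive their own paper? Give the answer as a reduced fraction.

143/1814400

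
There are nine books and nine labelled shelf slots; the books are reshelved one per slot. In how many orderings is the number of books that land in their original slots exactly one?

133497

Pick the single fixed position: C(9,1) = 9 ways.
The other 8 form a derangement: !8 = 14833.
Total: 9 × 14833 = 133497.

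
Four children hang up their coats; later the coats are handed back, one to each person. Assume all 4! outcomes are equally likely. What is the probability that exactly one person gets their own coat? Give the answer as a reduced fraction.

1/3

Favorable outcomes: C(4,1)·!3 = 4·2 = 8.
Total outcomes: 4! = 24.
Probability = 8/24 = 1/3.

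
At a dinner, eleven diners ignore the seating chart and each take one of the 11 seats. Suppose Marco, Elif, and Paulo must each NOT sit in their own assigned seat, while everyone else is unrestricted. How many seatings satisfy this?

30078720

Inclusion-exclusion on the 3 forbidden self-matches:
Σ_{j=0}^{3} (-1)^j C(3,j)(11-j)!
= C(3,0)·11! - C(3,1)·10! + C(3,2)·9! - C(3,3)·8!
= 39916800 - 10886400 + 1088640 - 40320
= 30078720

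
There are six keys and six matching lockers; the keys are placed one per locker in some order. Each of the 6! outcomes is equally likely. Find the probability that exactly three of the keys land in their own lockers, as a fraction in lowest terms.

1/18

Favorable outcomes: C(6,3)·!3 = 20·2 = 40.
Total outcomes: 6! = 720.
Probability = 40/720 = 1/18.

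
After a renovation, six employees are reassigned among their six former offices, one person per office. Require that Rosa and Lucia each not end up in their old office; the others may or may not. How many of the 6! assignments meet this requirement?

504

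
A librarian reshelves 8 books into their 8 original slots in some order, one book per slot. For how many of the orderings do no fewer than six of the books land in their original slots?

29

Sum C(8,i)·!(8-i) for i = 6..8:
  i=6: C(8,6)·!2 = 28·1 = 28
  i=7: C(8,7)·!1 = 8·0 = 0
  i=8: C(8,8)·!0 = 1·1 = 1
Total = 29.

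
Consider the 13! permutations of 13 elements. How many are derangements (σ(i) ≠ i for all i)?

2290792932

By inclusion-exclusion, !13 = Σ (-1)^k · 13!/k! for k=0..13
= 13! - 13!/1! + 13!/2! - 13!/3! + 13!/4! - 13!/5! + 13!/6! - 13!/7! + 13!/8! - 13!/9! + 13!/10! - 13!/11! + 13!/12! - 13!/13!
= 6227020800 - 6227020800 + 3113510400 - 1037836800 + 259459200 - 51891840 + 8648640 - 1235520 + 154440 - 17160 + 1716 - 156 + 13 - 1
= 2290792932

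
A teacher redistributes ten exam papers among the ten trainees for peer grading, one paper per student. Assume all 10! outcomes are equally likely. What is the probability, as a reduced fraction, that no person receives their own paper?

16481/44800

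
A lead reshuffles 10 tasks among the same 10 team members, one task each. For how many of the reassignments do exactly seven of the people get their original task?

Choose which 7 of the 10 are fixed: C(10,7) = 120.
The other 3 form a derangement: !3 = 2.
Total: 120 × 2 = 240.

240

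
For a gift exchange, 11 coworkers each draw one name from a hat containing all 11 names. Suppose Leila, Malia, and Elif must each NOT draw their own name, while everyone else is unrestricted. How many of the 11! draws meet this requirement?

30078720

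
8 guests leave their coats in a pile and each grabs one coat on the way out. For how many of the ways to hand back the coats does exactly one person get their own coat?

14832

Pick the single fixed position: C(8,1) = 8 ways.
The other 7 form a derangement: !7 = 1854.
Total: 8 × 1854 = 14832.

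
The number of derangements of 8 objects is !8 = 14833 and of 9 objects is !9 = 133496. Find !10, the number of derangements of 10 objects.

!10 = (10-1)·(!9 + !8) = 9·(133496 + 14833) = 9·148329 = 1334961.

1334961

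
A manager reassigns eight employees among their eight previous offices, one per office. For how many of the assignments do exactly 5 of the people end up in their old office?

Pick the 5 fixed positions: C(8,5) = 56 ways.
The other 3 form a derangement: !3 = 2.
Total: 56 × 2 = 112.

112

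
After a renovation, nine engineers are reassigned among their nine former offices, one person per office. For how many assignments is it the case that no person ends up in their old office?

133496

!9 is the nearest integer to 9!/e.
9! = 362880, and 362880/e ≈ 133496.09, so !9 = 133496.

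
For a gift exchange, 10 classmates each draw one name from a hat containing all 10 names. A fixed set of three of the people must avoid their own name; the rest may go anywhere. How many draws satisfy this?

2656080

Inclusion-exclusion on the 3 forbidden self-matches:
Σ_{j=0}^{3} (-1)^j C(3,j)(10-j)!
= C(3,0)·10! - C(3,1)·9! + C(3,2)·8! - C(3,3)·7!
= 3628800 - 1088640 + 120960 - 5040
= 2656080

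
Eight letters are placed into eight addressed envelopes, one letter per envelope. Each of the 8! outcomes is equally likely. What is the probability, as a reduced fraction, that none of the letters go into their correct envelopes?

Favorable outcomes: !8 = 14833.
Total outcomes: 8! = 40320.
Probability = 14833/40320 = 2119/5760.

2119/5760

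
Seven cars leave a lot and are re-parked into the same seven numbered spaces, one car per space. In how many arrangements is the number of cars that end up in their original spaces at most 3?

4948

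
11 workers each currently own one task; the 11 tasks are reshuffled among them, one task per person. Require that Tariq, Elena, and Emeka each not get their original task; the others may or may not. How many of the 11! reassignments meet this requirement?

Inclusion-exclusion on the 3 forbidden self-matches:
Σ_{j=0}^{3} (-1)^j C(3,j)(11-j)!
= C(3,0)·11! - C(3,1)·10! + C(3,2)·9! - C(3,3)·8!
= 39916800 - 10886400 + 1088640 - 40320
= 30078720

30078720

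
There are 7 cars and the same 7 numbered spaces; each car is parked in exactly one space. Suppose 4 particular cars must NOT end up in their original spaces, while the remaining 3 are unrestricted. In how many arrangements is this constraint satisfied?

Inclusion-exclusion on the 4 forbidden self-matches:
Σ_{j=0}^{4} (-1)^j C(4,j)(7-j)!
= C(4,0)·7! - C(4,1)·6! + C(4,2)·5! - C(4,3)·4! + C(4,4)·3!
= 5040 - 2880 + 720 - 96 + 6
= 2790

2790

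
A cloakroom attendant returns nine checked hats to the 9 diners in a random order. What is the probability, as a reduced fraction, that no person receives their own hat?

Favorable outcomes: !9 = 133496.
Total outcomes: 9! = 362880.
Probability = 133496/362880 = 16687/45360.

16687/45360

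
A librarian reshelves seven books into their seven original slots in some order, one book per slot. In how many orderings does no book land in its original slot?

The subfactorial !7 = [7!/e] (nearest integer).
7! = 5040, and 5040/e ≈ 1854.11, so !7 = 1854.

1854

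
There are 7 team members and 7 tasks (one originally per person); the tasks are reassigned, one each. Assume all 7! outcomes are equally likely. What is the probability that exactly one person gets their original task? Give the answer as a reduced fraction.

53/144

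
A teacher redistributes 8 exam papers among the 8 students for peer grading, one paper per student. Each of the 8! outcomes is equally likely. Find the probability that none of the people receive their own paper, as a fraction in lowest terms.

2119/5760

Favorable outcomes: !8 = 14833.
Total outcomes: 8! = 40320.
Probability = 14833/40320 = 2119/5760.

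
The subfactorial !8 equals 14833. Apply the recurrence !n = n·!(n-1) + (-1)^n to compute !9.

133496

!9 = 9·14833 - 1 = 133496.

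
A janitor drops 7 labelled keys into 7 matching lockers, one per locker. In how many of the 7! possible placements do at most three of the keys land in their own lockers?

4948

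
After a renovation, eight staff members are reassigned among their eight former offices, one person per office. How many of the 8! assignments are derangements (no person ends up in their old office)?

!8 = 8! · Σ_{k=0}^{8} (-1)^k/k!
= 8! - 8!/1! + 8!/2! - 8!/3! + 8!/4! - 8!/5! + 8!/6! - 8!/7! + 8!/8!
= 40320 - 40320 + 20160 - 6720 + 1680 - 336 + 56 - 8 + 1
= 14833

14833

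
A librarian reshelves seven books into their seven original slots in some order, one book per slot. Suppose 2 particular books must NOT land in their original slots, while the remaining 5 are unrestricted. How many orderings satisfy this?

3720

Inclusion-exclusion on the 2 forbidden self-matches:
Σ_{j=0}^{2} (-1)^j C(2,j)(7-j)!
= C(2,0)·7! - C(2,1)·6! + C(2,2)·5!
= 5040 - 1440 + 120
= 3720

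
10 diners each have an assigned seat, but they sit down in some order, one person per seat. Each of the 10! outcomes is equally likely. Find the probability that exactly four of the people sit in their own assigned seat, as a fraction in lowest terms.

53/3456

Favorable outcomes: C(10,4)·!6 = 210·265 = 55650.
Total outcomes: 10! = 3628800.
Probability = 55650/3628800 = 53/3456.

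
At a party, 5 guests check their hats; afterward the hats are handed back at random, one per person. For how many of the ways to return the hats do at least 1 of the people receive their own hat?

76

# with exactly i fixed is C(5,i)·!(5-i); sum over i=1..5:
  i=1: C(5,1)·!4 = 5·9 = 45
  i=2: C(5,2)·!3 = 10·2 = 20
  i=3: C(5,3)·!2 = 10·1 = 10
  i=4: C(5,4)·!1 = 5·0 = 0
  i=5: C(5,5)·!0 = 1·1 = 1
Total = 76.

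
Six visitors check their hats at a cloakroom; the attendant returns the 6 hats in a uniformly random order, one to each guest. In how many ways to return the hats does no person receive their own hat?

The subfactorial !6 = [6!/e] (nearest integer).
6! = 720, and 720/e ≈ 264.87, so !6 = 265.

265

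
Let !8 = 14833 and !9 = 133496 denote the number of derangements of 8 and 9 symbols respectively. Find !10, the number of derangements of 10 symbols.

1334961

!10 = (10-1)·(!9 + !8) = 9·(133496 + 14833) = 9·148329 = 1334961.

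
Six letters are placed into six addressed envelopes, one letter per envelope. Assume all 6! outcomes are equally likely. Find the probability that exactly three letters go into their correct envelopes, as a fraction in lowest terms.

1/18

Favorable outcomes: C(6,3)·!3 = 20·2 = 40.
Total outcomes: 6! = 720.
Probability = 40/720 = 1/18.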